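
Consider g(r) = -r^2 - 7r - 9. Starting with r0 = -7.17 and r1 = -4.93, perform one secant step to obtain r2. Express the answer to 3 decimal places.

-5.166

g(-7.17) = -10.21890, g(-4.93) = 1.20510
r2 = -4.93000 − 1.20510·(-4.93000 − (-7.17000)) / (1.20510 − (-10.21890)) = -4.93000 − (2.69942)/(11.42400) = -5.16629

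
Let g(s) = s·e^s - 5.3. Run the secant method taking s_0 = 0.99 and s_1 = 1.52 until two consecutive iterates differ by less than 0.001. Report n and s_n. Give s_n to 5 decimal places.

n = 5, s_n = 1.36013

g(0.99) = -2.6356779, g(1.52) = 1.6497823
s_2 = 1.5200000 − 1.6497823·(0.5300000)/(4.2854602) = 1.3159648;  |Δ| = 0.2040352
g(1.3159648) = -0.3936272
s_3 = 1.3159648 − (-0.3936272)·(-0.2040352)/(-2.0434095) = 1.3552686;  |Δ| = 0.0393038
g(1.3552686) = -0.0445358
s_4 = 1.3552686 − (-0.0445358)·(0.0393038)/(0.3490914) = 1.3602829;  |Δ| = 0.0050142
g(1.3602829) = 0.0014245
s_5 = 1.3602829 − 0.0014245·(0.0050142)/(0.0459603) = 1.3601275;  |Δ| = 0.0001554
|s_5 − s_4| = 0.0001554 < 0.001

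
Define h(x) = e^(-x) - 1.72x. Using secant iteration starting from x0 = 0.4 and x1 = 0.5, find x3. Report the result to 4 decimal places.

0.3926

h(0.4) = -0.017680, h(0.5) = -0.253469
x2 = 0.500000 − (-0.253469)·(0.500000 − 0.400000) / (-0.253469 − (-0.017680)) = 0.500000 − (-0.025347)/(-0.235789) = 0.392502
h(0.392502) = 0.000262
x3 = 0.392502 − 0.000262·(0.392502 − 0.500000) / (0.000262 − (-0.253469)) = 0.392502 − (-0.000028)/(0.253731) = 0.392613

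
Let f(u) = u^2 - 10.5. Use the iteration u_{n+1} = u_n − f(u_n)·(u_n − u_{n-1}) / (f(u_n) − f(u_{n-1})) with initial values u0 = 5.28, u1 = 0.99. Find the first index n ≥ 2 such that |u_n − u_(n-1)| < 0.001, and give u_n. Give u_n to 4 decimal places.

f(5.28) = 17.378400, f(0.99) = -9.519900
u2 = 0.990000 − (-9.519900)·(-4.290000)/(-26.898300) = 2.508325;  |Δ| = 1.518325
f(2.508325) = -4.208304
u3 = 2.508325 − (-4.208304)·(1.518325)/(5.311596) = 3.711273;  |Δ| = 1.202948
f(3.711273) = 3.273551
u4 = 3.711273 − 3.273551·(1.202948)/(7.481855) = 3.184945;  |Δ| = 0.526328
f(3.184945) = -0.356124
u5 = 3.184945 − (-0.356124)·(-0.526328)/(-3.629675) = 3.236586;  |Δ| = 0.051640
f(3.236586) = -0.024513
u6 = 3.236586 − (-0.024513)·(0.051640)/(0.331611) = 3.240403;  |Δ| = 0.003817
f(3.240403) = 0.000212
u7 = 3.240403 − 0.000212·(0.003817)/(0.024725) = 3.240370;  |Δ| = 0.000033
|u7 − u6| = 0.000033 < 0.001

n = 7, u_n = 3.2404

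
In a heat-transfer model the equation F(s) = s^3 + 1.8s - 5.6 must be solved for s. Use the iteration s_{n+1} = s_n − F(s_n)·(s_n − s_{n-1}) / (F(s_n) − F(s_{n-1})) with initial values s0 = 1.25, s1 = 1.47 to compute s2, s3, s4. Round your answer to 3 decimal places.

1.440, 1.443, 1.443

F(1.25) = -1.39687, F(1.47) = 0.22252
s2 = 1.47000 − 0.22252·(1.47000 − 1.25000) / (0.22252 − (-1.39687)) = 1.47000 − (0.04896)/(1.61940) = 1.43977
F(1.43977) = -0.02386
s3 = 1.43977 − (-0.02386)·(1.43977 − 1.47000) / (-0.02386 − 0.22252) = 1.43977 − (0.00072)/(-0.24639) = 1.44270
F(1.44270) = -0.00035
s4 = 1.44270 − (-0.00035)·(1.44270 − 1.43977) / (-0.00035 − (-0.02386)) = 1.44270 − (0.00000)/(0.02352) = 1.44274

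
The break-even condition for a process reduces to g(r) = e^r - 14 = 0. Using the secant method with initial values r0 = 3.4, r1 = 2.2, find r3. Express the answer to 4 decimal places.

g(3.4) = 15.964100, g(2.2) = -4.974987
r2 = 2.200000 − (-4.974987)·(2.200000 − 3.400000) / (-4.974987 − 15.964100) = 2.200000 − (5.969984)/(-20.939087) = 2.485112
g(2.485112) = -1.997536
r3 = 2.485112 − (-1.997536)·(2.485112 − 2.200000) / (-1.997536 − (-4.974987)) = 2.485112 − (-0.569521)/(2.977450) = 2.676390

2.6764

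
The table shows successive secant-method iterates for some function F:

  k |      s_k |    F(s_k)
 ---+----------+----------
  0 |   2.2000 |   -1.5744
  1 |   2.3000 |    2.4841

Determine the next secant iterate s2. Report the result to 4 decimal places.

s2 = 2.3000 − 2.4841·(2.3000 − 2.2000) / (2.4841 − (-1.5744))
   = 2.3000 − (0.248410)/(4.058500) = 2.238793

2.2388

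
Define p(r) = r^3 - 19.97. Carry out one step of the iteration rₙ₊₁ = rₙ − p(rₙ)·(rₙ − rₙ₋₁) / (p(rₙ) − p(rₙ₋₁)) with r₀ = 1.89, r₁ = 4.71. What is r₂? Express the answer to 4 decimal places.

p(1.89) = -13.218731, p(4.71) = 84.517111
r₂ = 4.710000 − 84.517111·(4.710000 − 1.890000) / (84.517111 − (-13.218731)) = 4.710000 − (238.338253)/(97.735842) = 2.271404

2.2714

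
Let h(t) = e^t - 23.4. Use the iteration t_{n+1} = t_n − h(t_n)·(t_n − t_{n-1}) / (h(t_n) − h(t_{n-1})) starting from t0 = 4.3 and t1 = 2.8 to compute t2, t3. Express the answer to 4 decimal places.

h(4.3) = 50.299794, h(2.8) = -6.955353
t2 = 2.800000 − (-6.955353)·(2.800000 − 4.300000) / (-6.955353 − 50.299794) = 2.800000 − (10.433030)/(-57.255147) = 2.982220
h(2.982220) = -3.668429
t3 = 2.982220 − (-3.668429)·(2.982220 − 2.800000) / (-3.668429 − (-6.955353)) = 2.982220 − (-0.668461)/(3.286924) = 3.185590

2.9822, 3.1856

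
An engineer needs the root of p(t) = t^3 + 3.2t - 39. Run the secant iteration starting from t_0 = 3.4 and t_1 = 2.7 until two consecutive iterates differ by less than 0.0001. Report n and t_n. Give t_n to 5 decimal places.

p(3.4) = 11.1840000, p(2.7) = -10.6770000
t_2 = 2.7000000 − (-10.6770000)·(-0.7000000)/(-21.8610000) = 3.0418828;  |Δ| = 0.3418828
p(3.0418828) = -1.1192783
t_3 = 3.0418828 − (-1.1192783)·(0.3418828)/(9.5577217) = 3.0819198;  |Δ| = 0.0400369
p(3.0819198) = 0.1349239
t_4 = 3.0819198 − 0.1349239·(0.0400369)/(1.2542022) = 3.0776127;  |Δ| = 0.0043071
p(3.0776127) = -0.0014160
t_5 = 3.0776127 − (-0.0014160)·(-0.0043071)/(-0.1363399) = 3.0776574;  |Δ| = 0.0000447
|t_5 − t_4| = 0.0000447 < 0.0001

n = 5, t_n = 3.07766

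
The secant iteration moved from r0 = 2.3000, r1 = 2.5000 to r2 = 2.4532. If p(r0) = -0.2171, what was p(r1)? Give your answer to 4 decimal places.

0.0663

The secant line through (2.3000, -0.2171) and (2.5000, p(r1)) crosses zero at r2 = 2.4532.
So (2.3000, -0.2171), (2.5000, p(r1)), (2.4532, 0) are collinear:
p(r1) = -0.2171 · (2.5000 − 2.4532) / (2.3000 − 2.4532) = -0.2171 · (0.046800)/(-0.153200) = 0.066320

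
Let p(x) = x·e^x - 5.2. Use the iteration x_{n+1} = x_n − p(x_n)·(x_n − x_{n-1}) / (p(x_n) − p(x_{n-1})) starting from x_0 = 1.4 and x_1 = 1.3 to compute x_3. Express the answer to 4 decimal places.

1.3492

p(1.4) = 0.477280, p(1.3) = -0.429914
x_2 = 1.300000 − (-0.429914)·(1.300000 − 1.400000) / (-0.429914 − 0.477280) = 1.300000 − (0.042991)/(-0.907194) = 1.347389
p(1.347389) = -0.016096
x_3 = 1.347389 − (-0.016096)·(1.347389 − 1.300000) / (-0.016096 − (-0.429914)) = 1.347389 − (-0.000763)/(0.413818) = 1.349233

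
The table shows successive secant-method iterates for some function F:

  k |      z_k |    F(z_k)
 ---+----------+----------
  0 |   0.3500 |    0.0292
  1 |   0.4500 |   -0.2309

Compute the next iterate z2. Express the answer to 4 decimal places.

0.3612

z2 = 0.4500 − (-0.2309)·(0.4500 − 0.3500) / (-0.2309 − 0.0292)
   = 0.4500 − (-0.023090)/(-0.260100) = 0.361226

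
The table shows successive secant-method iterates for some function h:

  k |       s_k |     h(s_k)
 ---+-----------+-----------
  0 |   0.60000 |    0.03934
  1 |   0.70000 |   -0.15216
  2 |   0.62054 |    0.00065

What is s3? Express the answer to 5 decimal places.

s3 = 0.62054 − 0.00065·(0.62054 − 0.70000) / (0.00065 − (-0.15216))
   = 0.62054 − (-0.0000516)/(0.1528100) = 0.6208780

0.62088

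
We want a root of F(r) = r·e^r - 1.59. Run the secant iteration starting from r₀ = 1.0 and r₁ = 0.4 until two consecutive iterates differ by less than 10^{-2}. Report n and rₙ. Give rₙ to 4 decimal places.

n = 5, rₙ = 0.7506

F(1.0) = 1.128282, F(0.4) = -0.993270
r₂ = 0.400000 − (-0.993270)·(-0.600000)/(-2.121552) = 0.680909;  |Δ| = 0.280909
F(0.680909) = -0.244748
r₃ = 0.680909 − (-0.244748)·(0.280909)/(0.748522) = 0.772759;  |Δ| = 0.091850
F(0.772759) = 0.083589
r₄ = 0.772759 − 0.083589·(0.091850)/(0.328337) = 0.749375;  |Δ| = 0.023383
F(0.749375) = -0.004563
r₅ = 0.749375 − (-0.004563)·(-0.023383)/(-0.088152) = 0.750586;  |Δ| = 0.001210
|r₅ − r₄| = 0.001210 < 10^{-2}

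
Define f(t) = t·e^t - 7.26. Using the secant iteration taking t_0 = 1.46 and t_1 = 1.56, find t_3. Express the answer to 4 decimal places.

1.5464

f(1.46) = -0.973299, f(1.56) = 0.163761
t_2 = 1.560000 − 0.163761·(1.560000 − 1.460000) / (0.163761 − (-0.973299)) = 1.560000 − (0.016376)/(1.137060) = 1.545598
f(1.545598) = -0.009948
t_3 = 1.545598 − (-0.009948)·(1.545598 − 1.560000) / (-0.009948 − 0.163761) = 1.545598 − (0.000143)/(-0.173709) = 1.546423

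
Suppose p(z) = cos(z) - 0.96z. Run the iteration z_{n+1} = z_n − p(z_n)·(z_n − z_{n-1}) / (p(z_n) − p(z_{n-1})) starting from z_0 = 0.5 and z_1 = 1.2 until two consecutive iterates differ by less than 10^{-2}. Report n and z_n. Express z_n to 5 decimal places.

n = 4, z_n = 0.75712

p(0.5) = 0.3975826, p(1.2) = -0.7896422
z_2 = 1.2000000 − (-0.7896422)·(0.7000000)/(-1.1872248) = 0.7344188;  |Δ| = 0.4655812
p(0.7344188) = 0.0371784
z_3 = 0.7344188 − 0.0371784·(-0.4655812)/(0.8268206) = 0.7553538;  |Δ| = 0.0209351
p(0.7553538) = 0.0028893
z_4 = 0.7553538 − 0.0028893·(0.0209351)/(-0.0342890) = 0.7571179;  |Δ| = 0.0017641
|z_4 − z_3| = 0.0017641 < 10^{-2}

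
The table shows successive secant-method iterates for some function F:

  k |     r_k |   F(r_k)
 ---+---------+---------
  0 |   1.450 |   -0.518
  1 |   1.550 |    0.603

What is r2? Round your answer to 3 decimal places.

r2 = 1.550 − 0.603·(1.550 − 1.450) / (0.603 − (-0.518))
   = 1.550 − (0.06030)/(1.12100) = 1.49621

1.496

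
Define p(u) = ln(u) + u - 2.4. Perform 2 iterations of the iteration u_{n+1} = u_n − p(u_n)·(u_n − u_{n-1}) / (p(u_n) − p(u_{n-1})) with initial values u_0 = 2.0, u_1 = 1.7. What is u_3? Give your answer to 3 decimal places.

p(2.0) = 0.29315, p(1.7) = -0.16937
u_2 = 1.70000 − (-0.16937)·(1.70000 − 2.00000) / (-0.16937 − 0.29315) = 1.70000 − (0.05081)/(-0.46252) = 1.80986
p(1.80986) = 0.00311
u_3 = 1.80986 − 0.00311·(1.80986 − 1.70000) / (0.00311 − (-0.16937)) = 1.80986 − (0.00034)/(0.17248) = 1.80788

1.808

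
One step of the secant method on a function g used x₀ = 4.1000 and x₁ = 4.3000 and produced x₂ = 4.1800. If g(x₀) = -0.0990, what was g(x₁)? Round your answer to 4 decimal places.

The secant line through (4.1000, -0.0990) and (4.3000, g(x₁)) crosses zero at x₂ = 4.1800.
So (4.1000, -0.0990), (4.3000, g(x₁)), (4.1800, 0) are collinear:
g(x₁) = -0.0990 · (4.3000 − 4.1800) / (4.1000 − 4.1800) = -0.0990 · (0.120000)/(-0.080000) = 0.148500

0.1485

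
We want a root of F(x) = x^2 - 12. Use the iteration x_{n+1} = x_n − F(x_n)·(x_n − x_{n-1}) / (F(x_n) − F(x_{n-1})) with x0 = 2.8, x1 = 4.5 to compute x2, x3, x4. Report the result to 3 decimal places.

3.370, 3.452, 3.464

F(2.8) = -4.16000, F(4.5) = 8.25000
x2 = 4.50000 − 8.25000·(4.50000 − 2.80000) / (8.25000 − (-4.16000)) = 4.50000 − (14.02500)/(12.41000) = 3.36986
F(3.36986) = -0.64402
x3 = 3.36986 − (-0.64402)·(3.36986 − 4.50000) / (-0.64402 − 8.25000) = 3.36986 − (0.72783)/(-8.89402) = 3.45170
F(3.45170) = -0.08579
x4 = 3.45170 − (-0.08579)·(3.45170 − 3.36986) / (-0.08579 − (-0.64402)) = 3.45170 − (-0.00702)/(0.55824) = 3.46427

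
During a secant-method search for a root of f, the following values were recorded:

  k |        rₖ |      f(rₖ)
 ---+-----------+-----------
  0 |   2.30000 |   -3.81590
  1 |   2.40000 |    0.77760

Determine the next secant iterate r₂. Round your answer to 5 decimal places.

2.38307

r₂ = 2.40000 − 0.77760·(2.40000 − 2.30000) / (0.77760 − (-3.81590))
   = 2.40000 − (0.0777600)/(4.5935000) = 2.3830717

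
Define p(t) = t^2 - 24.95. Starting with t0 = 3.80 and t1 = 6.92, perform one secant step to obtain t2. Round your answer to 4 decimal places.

4.7804

p(3.80) = -10.510000, p(6.92) = 22.936400
t2 = 6.920000 − 22.936400·(6.920000 − 3.800000) / (22.936400 − (-10.510000)) = 6.920000 − (71.561568)/(33.446400) = 4.780410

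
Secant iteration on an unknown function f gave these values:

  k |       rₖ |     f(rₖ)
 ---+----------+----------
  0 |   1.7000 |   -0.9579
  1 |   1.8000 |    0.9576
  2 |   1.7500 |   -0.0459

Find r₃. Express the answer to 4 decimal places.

1.7523

r₃ = 1.7500 − (-0.0459)·(1.7500 − 1.8000) / (-0.0459 − 0.9576)
   = 1.7500 − (0.002295)/(-1.003500) = 1.752287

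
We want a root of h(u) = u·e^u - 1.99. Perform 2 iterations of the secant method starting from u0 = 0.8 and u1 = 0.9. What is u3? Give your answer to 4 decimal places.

h(0.8) = -0.209567, h(0.9) = 0.223643
u2 = 0.900000 − 0.223643·(0.900000 − 0.800000) / (0.223643 − (-0.209567)) = 0.900000 − (0.022364)/(0.433210) = 0.848375
h(0.848375) = -0.008323
u3 = 0.848375 − (-0.008323)·(0.848375 − 0.900000) / (-0.008323 − 0.223643) = 0.848375 − (0.000430)/(-0.231966) = 0.850228

0.8502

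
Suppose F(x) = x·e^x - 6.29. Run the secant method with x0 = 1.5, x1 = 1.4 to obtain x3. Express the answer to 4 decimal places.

F(1.5) = 0.432534, F(1.4) = -0.612720
x2 = 1.400000 − (-0.612720)·(1.400000 − 1.500000) / (-0.612720 − 0.432534) = 1.400000 − (0.061272)/(-1.045254) = 1.458619
F(1.458619) = -0.017911
x3 = 1.458619 − (-0.017911)·(1.458619 − 1.400000) / (-0.017911 − (-0.612720)) = 1.458619 − (-0.001050)/(0.594810) = 1.460384

1.4604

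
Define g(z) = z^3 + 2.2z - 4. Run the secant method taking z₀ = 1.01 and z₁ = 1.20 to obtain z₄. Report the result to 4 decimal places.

1.1417

g(1.01) = -0.747699, g(1.20) = 0.368000
z₂ = 1.200000 − 0.368000·(1.200000 − 1.010000) / (0.368000 − (-0.747699)) = 1.200000 − (0.069920)/(1.115699) = 1.137331
g(1.137331) = -0.026711
z₃ = 1.137331 − (-0.026711)·(1.137331 − 1.200000) / (-0.026711 − 0.368000) = 1.137331 − (0.001674)/(-0.394711) = 1.141572
g(1.141572) = -0.000862
z₄ = 1.141572 − (-0.000862)·(1.141572 − 1.137331) / (-0.000862 − (-0.026711)) = 1.141572 − (-0.000004)/(0.025849) = 1.141713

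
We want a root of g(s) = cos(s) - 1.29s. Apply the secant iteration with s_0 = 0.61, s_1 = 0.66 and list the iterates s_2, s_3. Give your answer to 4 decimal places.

0.6274, 0.6275

g(0.61) = 0.032748, g(0.66) = -0.061408
s_2 = 0.660000 − (-0.061408)·(0.660000 − 0.610000) / (-0.061408 − 0.032748) = 0.660000 − (-0.003070)/(-0.094156) = 0.627390
g(0.627390) = 0.000229
s_3 = 0.627390 − 0.000229·(0.627390 − 0.660000) / (0.000229 − (-0.061408)) = 0.627390 − (-0.000007)/(0.061636) = 0.627511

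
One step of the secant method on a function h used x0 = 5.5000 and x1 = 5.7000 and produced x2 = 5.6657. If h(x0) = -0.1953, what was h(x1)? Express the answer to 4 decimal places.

The secant line through (5.5000, -0.1953) and (5.7000, h(x1)) crosses zero at x2 = 5.6657.
So (5.5000, -0.1953), (5.7000, h(x1)), (5.6657, 0) are collinear:
h(x1) = -0.1953 · (5.7000 − 5.6657) / (5.5000 − 5.6657) = -0.1953 · (0.034300)/(-0.165700) = 0.040427

0.0404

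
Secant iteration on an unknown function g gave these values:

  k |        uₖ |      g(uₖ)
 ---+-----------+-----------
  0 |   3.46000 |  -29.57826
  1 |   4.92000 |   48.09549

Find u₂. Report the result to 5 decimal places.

u₂ = 4.92000 − 48.09549·(4.92000 − 3.46000) / (48.09549 − (-29.57826))
   = 4.92000 − (70.2194154)/(77.6737500) = 4.0159698

4.01597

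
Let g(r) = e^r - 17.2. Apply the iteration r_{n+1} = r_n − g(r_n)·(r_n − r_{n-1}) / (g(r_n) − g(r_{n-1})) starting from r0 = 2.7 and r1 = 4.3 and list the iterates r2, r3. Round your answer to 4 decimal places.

g(2.7) = -2.320268, g(4.3) = 56.499794
r2 = 4.300000 − 56.499794·(4.300000 − 2.700000) / (56.499794 − (-2.320268)) = 4.300000 − (90.399670)/(58.820062) = 2.763115
g(2.763115) = -1.350864
r3 = 2.763115 − (-1.350864)·(2.763115 − 4.300000) / (-1.350864 − 56.499794) = 2.763115 − (2.076122)/(-57.850657) = 2.799003

2.7631, 2.7990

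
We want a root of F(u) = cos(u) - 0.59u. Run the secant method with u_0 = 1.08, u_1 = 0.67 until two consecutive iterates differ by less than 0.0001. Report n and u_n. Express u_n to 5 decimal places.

F(1.08) = -0.1658716, F(0.67) = 0.3885217
u_2 = 0.6700000 − 0.3885217·(-0.4100000)/(0.5543933) = 0.9573301;  |Δ| = 0.2873301
F(0.9573301) = 0.0108803
u_3 = 0.9573301 − 0.0108803·(0.2873301)/(-0.3776413) = 0.9656085;  |Δ| = 0.0082784
F(0.9656085) = -0.0007924
u_4 = 0.9656085 − (-0.0007924)·(0.0082784)/(-0.0116727) = 0.9650465;  |Δ| = 0.0005620
F(0.9650465) = 0.0000012
u_5 = 0.9650465 − 0.0000012·(-0.0005620)/(0.0007936) = 0.9650474;  |Δ| = 0.0000009
|u_5 − u_4| = 0.0000009 < 0.0001

n = 5, u_n = 0.96505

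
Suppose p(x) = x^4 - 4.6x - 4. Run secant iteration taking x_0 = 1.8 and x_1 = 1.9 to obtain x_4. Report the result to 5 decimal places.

p(1.8) = -1.7824000, p(1.9) = 0.2921000
x_2 = 1.9000000 − 0.2921000·(1.9000000 − 1.8000000) / (0.2921000 − (-1.7824000)) = 1.9000000 − (0.0292100)/(2.0745000) = 1.8859195
p(1.8859195) = -0.0251692
x_3 = 1.8859195 − (-0.0251692)·(1.8859195 − 1.9000000) / (-0.0251692 − 0.2921000) = 1.8859195 − (0.0003544)/(-0.3172692) = 1.8870365
p(1.8870365) = -0.0003107
x_4 = 1.8870365 − (-0.0003107)·(1.8870365 − 1.8859195) / (-0.0003107 − (-0.0251692)) = 1.8870365 − (-0.0000003)/(0.0248585) = 1.8870505

1.88705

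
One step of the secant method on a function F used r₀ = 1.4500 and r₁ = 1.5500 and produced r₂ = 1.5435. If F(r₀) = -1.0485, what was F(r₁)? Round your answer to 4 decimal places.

0.0729

The secant line through (1.4500, -1.0485) and (1.5500, F(r₁)) crosses zero at r₂ = 1.5435.
So (1.4500, -1.0485), (1.5500, F(r₁)), (1.5435, 0) are collinear:
F(r₁) = -1.0485 · (1.5500 − 1.5435) / (1.4500 − 1.5435) = -1.0485 · (0.006500)/(-0.093500) = 0.072890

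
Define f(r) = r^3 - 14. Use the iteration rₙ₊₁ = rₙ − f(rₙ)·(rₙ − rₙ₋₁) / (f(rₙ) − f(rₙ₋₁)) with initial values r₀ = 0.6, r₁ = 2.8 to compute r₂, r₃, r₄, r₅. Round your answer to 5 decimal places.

f(0.6) = -13.7840000, f(2.8) = 7.9520000
r₂ = 2.8000000 − 7.9520000·(2.8000000 − 0.6000000) / (7.9520000 − (-13.7840000)) = 2.8000000 − (17.4944000)/(21.7360000) = 1.9951417
f(1.9951417) = -6.0581581
r₃ = 1.9951417 − (-6.0581581)·(1.9951417 − 2.8000000) / (-6.0581581 − 7.9520000) = 1.9951417 − (4.8759588)/(-14.0101581) = 2.3431720
f(2.3431720) = -1.1349203
r₄ = 2.3431720 − (-1.1349203)·(2.3431720 − 1.9951417) / (-1.1349203 − (-6.0581581)) = 2.3431720 − (-0.3949866)/(4.9232377) = 2.4234010
f(2.4234010) = 0.2323246
r₅ = 2.4234010 − 0.2323246·(2.4234010 − 2.3431720) / (0.2323246 − (-1.1349203)) = 2.4234010 − (0.0186392)/(1.3672449) = 2.4097683

1.99514, 2.34317, 2.42340, 2.40977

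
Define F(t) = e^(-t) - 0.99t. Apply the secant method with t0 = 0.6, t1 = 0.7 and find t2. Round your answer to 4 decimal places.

F(0.6) = -0.045188, F(0.7) = -0.196415
t2 = 0.700000 − (-0.196415)·(0.700000 − 0.600000) / (-0.196415 − (-0.045188)) = 0.700000 − (-0.019641)/(-0.151226) = 0.570119

0.5701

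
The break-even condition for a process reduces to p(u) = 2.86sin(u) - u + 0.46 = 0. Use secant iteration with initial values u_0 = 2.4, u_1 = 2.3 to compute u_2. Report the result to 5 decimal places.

p(2.4) = -0.0081753, p(2.3) = 0.2927169
u_2 = 2.3000000 − 0.2927169·(2.3000000 − 2.4000000) / (0.2927169 − (-0.0081753)) = 2.3000000 − (-0.0292717)/(0.3008922) = 2.3972830

2.39728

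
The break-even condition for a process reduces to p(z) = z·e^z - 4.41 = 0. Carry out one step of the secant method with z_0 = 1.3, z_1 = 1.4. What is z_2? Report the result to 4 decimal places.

p(1.3) = 0.360086, p(1.4) = 1.267280
z_2 = 1.400000 − 1.267280·(1.400000 − 1.300000) / (1.267280 − 0.360086) = 1.400000 − (0.126728)/(0.907194) = 1.260308

1.2603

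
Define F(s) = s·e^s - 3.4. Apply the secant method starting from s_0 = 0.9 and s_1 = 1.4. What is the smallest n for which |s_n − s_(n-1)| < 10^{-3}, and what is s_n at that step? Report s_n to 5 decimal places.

n = 5, s_n = 1.11496

F(0.9) = -1.1863572, F(1.4) = 2.2772800
s_2 = 1.4000000 − 2.2772800·(0.5000000)/(3.4636372) = 1.0712589;  |Δ| = 0.3287411
F(1.0712589) = -0.2729397
s_3 = 1.0712589 − (-0.2729397)·(-0.3287411)/(-2.5502197) = 1.1064427;  |Δ| = 0.0351838
F(1.1064427) = -0.0545781
s_4 = 1.1064427 − (-0.0545781)·(0.0351838)/(0.2183617) = 1.1152367;  |Δ| = 0.0087940
F(1.1152367) = 0.0017954
s_5 = 1.1152367 − 0.0017954·(0.0087940)/(0.0563735) = 1.1149566;  |Δ| = 0.0002801
|s_5 − s_4| = 0.0002801 < 10^{-3}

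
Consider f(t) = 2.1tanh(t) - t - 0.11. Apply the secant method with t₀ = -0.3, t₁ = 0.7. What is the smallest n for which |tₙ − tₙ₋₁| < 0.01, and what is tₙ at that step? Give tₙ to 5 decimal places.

n = 5, tₙ = 0.10065

f(-0.3) = -0.4217565, f(0.7) = 0.4591723
t₂ = 0.7000000 − 0.4591723·(1.0000000)/(0.8809288) = 0.1787634;  |Δ| = 0.5212366
f(0.1787634) = 0.0826914
t₃ = 0.1787634 − 0.0826914·(-0.5212366)/(-0.3764810) = 0.0642775;  |Δ| = 0.1144859
f(0.0642775) = -0.0394804
t₄ = 0.0642775 − (-0.0394804)·(-0.1144859)/(-0.1221717) = 0.1012741;  |Δ| = 0.0369967
f(0.1012741) = 0.0006774
t₅ = 0.1012741 − 0.0006774·(0.0369967)/(0.0401578) = 0.1006500;  |Δ| = 0.0006241
|t₅ − t₄| = 0.0006241 < 0.01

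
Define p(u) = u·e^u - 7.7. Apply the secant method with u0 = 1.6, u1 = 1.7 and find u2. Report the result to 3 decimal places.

p(1.6) = 0.22485, p(1.7) = 1.60571
u2 = 1.70000 − 1.60571·(1.70000 − 1.60000) / (1.60571 − 0.22485) = 1.70000 − (0.16057)/(1.38086) = 1.58372

1.584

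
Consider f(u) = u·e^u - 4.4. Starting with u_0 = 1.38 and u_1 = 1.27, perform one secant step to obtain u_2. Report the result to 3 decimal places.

1.256

f(1.38) = 1.08536, f(1.27) = 0.12228
u_2 = 1.27000 − 0.12228·(1.27000 − 1.38000) / (0.12228 − 1.08536) = 1.27000 − (-0.01345)/(-0.96308) = 1.25603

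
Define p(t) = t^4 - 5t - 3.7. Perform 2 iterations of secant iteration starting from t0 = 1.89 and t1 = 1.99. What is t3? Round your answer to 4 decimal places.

p(1.89) = -0.390102, p(1.99) = 2.032392
t2 = 1.990000 − 2.032392·(1.990000 − 1.890000) / (2.032392 − (-0.390102)) = 1.990000 − (0.203239)/(2.422494) = 1.906103
p(1.906103) = -0.030158
t3 = 1.906103 − (-0.030158)·(1.906103 − 1.990000) / (-0.030158 − 2.032392) = 1.906103 − (0.002530)/(-2.062550) = 1.907330

1.9073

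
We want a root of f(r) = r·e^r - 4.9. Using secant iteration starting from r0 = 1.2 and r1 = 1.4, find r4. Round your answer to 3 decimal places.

f(1.2) = -0.91586, f(1.4) = 0.77728
r2 = 1.40000 − 0.77728·(1.40000 − 1.20000) / (0.77728 − (-0.91586)) = 1.40000 − (0.15546)/(1.69314) = 1.30818
f(1.30818) = -0.06043
r3 = 1.30818 − (-0.06043)·(1.30818 − 1.40000) / (-0.06043 − 0.77728) = 1.30818 − (0.00555)/(-0.83771) = 1.31481
f(1.31481) = -0.00360
r4 = 1.31481 − (-0.00360)·(1.31481 − 1.30818) / (-0.00360 − (-0.06043)) = 1.31481 − (-0.00002)/(0.05683) = 1.31523

1.315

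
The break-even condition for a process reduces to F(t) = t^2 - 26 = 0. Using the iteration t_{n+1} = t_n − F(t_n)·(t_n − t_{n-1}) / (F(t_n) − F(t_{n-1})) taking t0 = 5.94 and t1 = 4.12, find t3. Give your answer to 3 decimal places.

F(5.94) = 9.28360, F(4.12) = -9.02560
t2 = 4.12000 − (-9.02560)·(4.12000 − 5.94000) / (-9.02560 − 9.28360) = 4.12000 − (16.42659)/(-18.30920) = 5.01718
F(5.01718) = -0.82794
t3 = 5.01718 − (-0.82794)·(5.01718 − 4.12000) / (-0.82794 − (-9.02560)) = 5.01718 − (-0.74280)/(8.19766) = 5.10779

5.108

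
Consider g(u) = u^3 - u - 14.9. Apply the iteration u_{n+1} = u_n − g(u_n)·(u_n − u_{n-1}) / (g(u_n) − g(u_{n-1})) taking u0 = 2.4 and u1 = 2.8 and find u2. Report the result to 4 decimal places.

g(2.4) = -3.476000, g(2.8) = 4.252000
u2 = 2.800000 − 4.252000·(2.800000 − 2.400000) / (4.252000 − (-3.476000)) = 2.800000 − (1.700800)/(7.728000) = 2.579917

2.5799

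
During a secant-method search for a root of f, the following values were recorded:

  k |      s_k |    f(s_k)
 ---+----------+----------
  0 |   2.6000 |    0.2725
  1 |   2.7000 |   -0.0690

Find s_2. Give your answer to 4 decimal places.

s_2 = 2.7000 − (-0.0690)·(2.7000 − 2.6000) / (-0.0690 − 0.2725)
   = 2.7000 − (-0.006900)/(-0.341500) = 2.679795

2.6798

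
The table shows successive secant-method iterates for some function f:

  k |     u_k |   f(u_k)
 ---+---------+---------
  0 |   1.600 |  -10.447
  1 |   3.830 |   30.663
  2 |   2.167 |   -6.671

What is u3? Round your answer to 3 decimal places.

2.464

u3 = 2.167 − (-6.671)·(2.167 − 3.830) / (-6.671 − 30.663)
   = 2.167 − (11.09387)/(-37.33400) = 2.46415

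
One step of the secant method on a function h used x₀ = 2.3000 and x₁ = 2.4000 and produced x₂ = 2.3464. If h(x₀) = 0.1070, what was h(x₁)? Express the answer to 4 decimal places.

-0.1236

The secant line through (2.3000, 0.1070) and (2.4000, h(x₁)) crosses zero at x₂ = 2.3464.
So (2.3000, 0.1070), (2.4000, h(x₁)), (2.3464, 0) are collinear:
h(x₁) = 0.1070 · (2.4000 − 2.3464) / (2.3000 − 2.3464) = 0.1070 · (0.053600)/(-0.046400) = -0.123603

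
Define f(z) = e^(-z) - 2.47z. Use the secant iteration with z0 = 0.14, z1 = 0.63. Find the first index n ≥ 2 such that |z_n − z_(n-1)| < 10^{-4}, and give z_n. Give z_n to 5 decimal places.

f(0.14) = 0.5235582, f(0.63) = -1.0235082
z2 = 0.6300000 − (-1.0235082)·(0.4900000)/(-1.5470664) = 0.3058258;  |Δ| = 0.3241742
f(0.3058258) = -0.0188748
z3 = 0.3058258 − (-0.0188748)·(-0.3241742)/(1.0046334) = 0.2997353;  |Δ| = 0.0060905
f(0.2997353) = 0.0006682
z4 = 0.2997353 − 0.0006682·(-0.0060905)/(0.0195430) = 0.2999435;  |Δ| = 0.0002082
f(0.2999435) = -0.0000005
z5 = 0.2999435 − (-0.0000005)·(0.0002082)/(-0.0006686) = 0.2999434;  |Δ| = 0.0000001
|z5 − z4| = 0.0000001 < 10^{-4}

n = 5, z_n = 0.29994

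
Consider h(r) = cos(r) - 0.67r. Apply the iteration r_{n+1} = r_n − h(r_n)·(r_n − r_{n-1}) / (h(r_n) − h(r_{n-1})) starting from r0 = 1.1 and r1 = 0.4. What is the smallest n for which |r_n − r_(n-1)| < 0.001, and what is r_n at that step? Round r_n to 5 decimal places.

n = 5, r_n = 0.91277

h(1.1) = -0.2834039, h(0.4) = 0.6530610
r2 = 0.4000000 − 0.6530610·(-0.7000000)/(0.9364649) = 0.8881579;  |Δ| = 0.4881579
h(0.8881579) = 0.0357767
r3 = 0.8881579 − 0.0357767·(0.4881579)/(-0.6172843) = 0.9164506;  |Δ| = 0.0282927
h(0.9164506) = -0.0053816
r4 = 0.9164506 − (-0.0053816)·(0.0282927)/(-0.0411583) = 0.9127512;  |Δ| = 0.0036994
h(0.9127512) = 0.0000281
r5 = 0.9127512 − 0.0000281·(-0.0036994)/(0.0054097) = 0.9127704;  |Δ| = 0.0000192
|r5 − r4| = 0.0000192 < 0.001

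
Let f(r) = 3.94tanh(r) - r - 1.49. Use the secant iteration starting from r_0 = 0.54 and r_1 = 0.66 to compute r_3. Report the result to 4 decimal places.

f(0.54) = -0.087627, f(0.66) = 0.128752
r_2 = 0.660000 − 0.128752·(0.660000 − 0.540000) / (0.128752 − (-0.087627)) = 0.660000 − (0.015450)/(0.216379) = 0.588597
f(0.588597) = 0.005212
r_3 = 0.588597 − 0.005212·(0.588597 − 0.660000) / (0.005212 − 0.128752) = 0.588597 − (-0.000372)/(-0.123540) = 0.585584

0.5856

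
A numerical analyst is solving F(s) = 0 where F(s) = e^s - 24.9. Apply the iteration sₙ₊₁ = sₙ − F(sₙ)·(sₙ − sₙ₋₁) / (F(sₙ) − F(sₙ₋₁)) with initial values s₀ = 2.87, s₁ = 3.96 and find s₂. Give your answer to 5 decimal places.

F(2.87) = -7.2629818, F(3.96) = 27.5573259
s₂ = 3.9600000 − 27.5573259·(3.9600000 − 2.8700000) / (27.5573259 − (-7.2629818)) = 3.9600000 − (30.0374853)/(34.8203077) = 3.0973573

3.09736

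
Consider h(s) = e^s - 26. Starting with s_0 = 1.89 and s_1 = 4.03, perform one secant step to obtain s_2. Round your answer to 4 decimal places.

h(1.89) = -19.380631, h(4.03) = 30.260911
s_2 = 4.030000 − 30.260911·(4.030000 − 1.890000) / (30.260911 − (-19.380631)) = 4.030000 − (64.758350)/(49.641543) = 2.725481

2.7255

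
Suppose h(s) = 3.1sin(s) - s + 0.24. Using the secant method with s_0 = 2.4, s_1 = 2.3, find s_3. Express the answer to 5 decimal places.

2.37978

h(2.4) = -0.0660641, h(2.3) = 0.2516862
s_2 = 2.3000000 − 0.2516862·(2.3000000 − 2.4000000) / (0.2516862 − (-0.0660641)) = 2.3000000 − (-0.0251686)/(0.3177503) = 2.3792088
h(2.3792088) = 0.0017981
s_3 = 2.3792088 − 0.0017981·(2.3792088 − 2.3000000) / (0.0017981 − 0.2516862) = 2.3792088 − (0.0001424)/(-0.2498880) = 2.3797788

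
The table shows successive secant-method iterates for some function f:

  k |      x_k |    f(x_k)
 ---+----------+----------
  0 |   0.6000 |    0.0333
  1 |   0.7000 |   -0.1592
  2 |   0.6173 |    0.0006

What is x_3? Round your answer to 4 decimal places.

0.6176

x_3 = 0.6173 − 0.0006·(0.6173 − 0.7000) / (0.0006 − (-0.1592))
   = 0.6173 − (-0.000050)/(0.159800) = 0.617611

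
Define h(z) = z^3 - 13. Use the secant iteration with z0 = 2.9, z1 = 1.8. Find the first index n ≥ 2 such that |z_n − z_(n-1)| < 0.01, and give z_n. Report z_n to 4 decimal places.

n = 5, z_n = 2.3513

h(2.9) = 11.389000, h(1.8) = -7.168000
z2 = 1.800000 − (-7.168000)·(-1.100000)/(-18.557000) = 2.224896;  |Δ| = 0.424896
h(2.224896) = -1.986400
z3 = 2.224896 − (-1.986400)·(0.424896)/(5.181600) = 2.387783;  |Δ| = 0.162887
h(2.387783) = 0.613963
z4 = 2.387783 − 0.613963·(0.162887)/(2.600363) = 2.349324;  |Δ| = 0.038459
h(2.349324) = -0.033316
z5 = 2.349324 − (-0.033316)·(-0.038459)/(-0.647279) = 2.351304;  |Δ| = 0.001979
|z5 − z4| = 0.001979 < 0.01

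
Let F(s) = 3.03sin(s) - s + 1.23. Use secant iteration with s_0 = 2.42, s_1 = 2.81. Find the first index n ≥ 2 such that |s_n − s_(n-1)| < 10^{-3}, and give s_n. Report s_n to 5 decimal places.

n = 4, s_n = 2.65279

F(2.42) = 0.8115610, F(2.81) = -0.5935855
s_2 = 2.8100000 − (-0.5935855)·(0.3900000)/(-1.4051466) = 2.6452497;  |Δ| = 0.1647503
F(2.6452497) = 0.0276757
s_3 = 2.6452497 − 0.0276757·(-0.1647503)/(0.6212612) = 2.6525889;  |Δ| = 0.0073392
F(2.6525889) = 0.0007434
s_4 = 2.6525889 − 0.0007434·(0.0073392)/(-0.0269324) = 2.6527915;  |Δ| = 0.0002026
|s_4 − s_3| = 0.0002026 < 10^{-3}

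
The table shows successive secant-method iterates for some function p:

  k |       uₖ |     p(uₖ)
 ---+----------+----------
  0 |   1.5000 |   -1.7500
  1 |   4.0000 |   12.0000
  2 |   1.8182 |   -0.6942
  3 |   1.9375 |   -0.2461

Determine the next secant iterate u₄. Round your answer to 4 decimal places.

u₄ = 1.9375 − (-0.2461)·(1.9375 − 1.8182) / (-0.2461 − (-0.6942))
   = 1.9375 − (-0.029360)/(0.448100) = 2.003020

2.0030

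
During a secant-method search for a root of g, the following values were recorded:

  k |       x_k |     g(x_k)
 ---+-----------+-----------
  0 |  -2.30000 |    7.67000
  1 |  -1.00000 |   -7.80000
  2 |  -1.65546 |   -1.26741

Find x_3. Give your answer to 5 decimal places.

x_3 = -1.65546 − (-1.26741)·(-1.65546 − (-1.00000)) / (-1.26741 − (-7.80000))
   = -1.65546 − (0.8307366)/(6.5325900) = -1.7826280

-1.78263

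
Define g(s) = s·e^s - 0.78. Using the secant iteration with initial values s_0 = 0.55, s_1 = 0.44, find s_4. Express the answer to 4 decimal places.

0.4818

g(0.55) = 0.173289, g(0.44) = -0.096809
s_2 = 0.440000 − (-0.096809)·(0.440000 − 0.550000) / (-0.096809 − 0.173289) = 0.440000 − (0.010649)/(-0.270098) = 0.479426
g(0.479426) = -0.005656
s_3 = 0.479426 − (-0.005656)·(0.479426 − 0.440000) / (-0.005656 − (-0.096809)) = 0.479426 − (-0.000223)/(0.091153) = 0.481873
g(0.481873) = 0.000202
s_4 = 0.481873 − 0.000202·(0.481873 − 0.479426) / (0.000202 − (-0.005656)) = 0.481873 − (0.000000)/(0.005857) = 0.481788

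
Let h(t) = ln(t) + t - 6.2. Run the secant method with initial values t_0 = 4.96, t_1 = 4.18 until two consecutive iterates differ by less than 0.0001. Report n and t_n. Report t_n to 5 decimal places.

h(4.96) = 0.3614057, h(4.18) = -0.5896888
t_2 = 4.1800000 − (-0.5896888)·(-0.7800000)/(-0.9510945) = 4.6636083;  |Δ| = 0.4836083
h(4.6636083) = 0.0033978
t_3 = 4.6636083 − 0.0033978·(0.4836083)/(0.5930866) = 4.6608377;  |Δ| = 0.0027706
h(4.6608377) = 0.0000329
t_4 = 4.6608377 − 0.0000329·(-0.0027706)/(-0.0033649) = 4.6608106;  |Δ| = 0.0000271
|t_4 − t_3| = 0.0000271 < 0.0001

n = 4, t_n = 4.66081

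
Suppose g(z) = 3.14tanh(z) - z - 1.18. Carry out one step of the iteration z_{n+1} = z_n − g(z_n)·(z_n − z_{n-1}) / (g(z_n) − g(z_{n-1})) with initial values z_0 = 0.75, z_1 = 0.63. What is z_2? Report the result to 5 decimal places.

g(0.75) = 0.0643677, g(0.63) = -0.0577160
z_2 = 0.6300000 − (-0.0577160)·(0.6300000 − 0.7500000) / (-0.0577160 − 0.0643677) = 0.6300000 − (0.0069259)/(-0.1220838) = 0.6867309

0.68673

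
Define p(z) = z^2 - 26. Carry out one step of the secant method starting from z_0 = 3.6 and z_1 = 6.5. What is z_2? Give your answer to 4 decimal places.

4.8911

p(3.6) = -13.040000, p(6.5) = 16.250000
z_2 = 6.500000 − 16.250000·(6.500000 − 3.600000) / (16.250000 − (-13.040000)) = 6.500000 − (47.125000)/(29.290000) = 4.891089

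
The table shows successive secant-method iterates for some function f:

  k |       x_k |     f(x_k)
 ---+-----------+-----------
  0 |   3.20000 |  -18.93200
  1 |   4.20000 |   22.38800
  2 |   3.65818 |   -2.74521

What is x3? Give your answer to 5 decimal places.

3.71736

x3 = 3.65818 − (-2.74521)·(3.65818 − 4.20000) / (-2.74521 − 22.38800)
   = 3.65818 − (1.4874097)/(-25.1332100) = 3.7173610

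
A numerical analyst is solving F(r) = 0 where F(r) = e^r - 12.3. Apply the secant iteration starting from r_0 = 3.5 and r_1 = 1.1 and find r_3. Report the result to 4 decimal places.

F(3.5) = 20.815452, F(1.1) = -9.295834
r_2 = 1.100000 − (-9.295834)·(1.100000 − 3.500000) / (-9.295834 − 20.815452) = 1.100000 − (22.310002)/(-30.111286) = 1.840918
F(1.840918) = -5.997677
r_3 = 1.840918 − (-5.997677)·(1.840918 − 1.100000) / (-5.997677 − (-9.295834)) = 1.840918 − (-4.443789)/(3.298157) = 3.188273

3.1883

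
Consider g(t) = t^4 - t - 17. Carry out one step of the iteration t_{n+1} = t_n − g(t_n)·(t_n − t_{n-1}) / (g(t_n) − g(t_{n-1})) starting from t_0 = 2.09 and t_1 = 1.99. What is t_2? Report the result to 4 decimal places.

2.0903

g(2.09) = -0.009702, g(1.99) = -3.307608
t_2 = 1.990000 − (-3.307608)·(1.990000 − 2.090000) / (-3.307608 − (-0.009702)) = 1.990000 − (0.330761)/(-3.297906) = 2.090294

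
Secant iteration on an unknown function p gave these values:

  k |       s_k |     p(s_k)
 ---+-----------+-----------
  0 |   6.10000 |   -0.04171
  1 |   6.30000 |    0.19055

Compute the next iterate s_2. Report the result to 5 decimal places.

6.13592

s_2 = 6.30000 − 0.19055·(6.30000 − 6.10000) / (0.19055 − (-0.04171))
   = 6.30000 − (0.0381100)/(0.2322600) = 6.1359166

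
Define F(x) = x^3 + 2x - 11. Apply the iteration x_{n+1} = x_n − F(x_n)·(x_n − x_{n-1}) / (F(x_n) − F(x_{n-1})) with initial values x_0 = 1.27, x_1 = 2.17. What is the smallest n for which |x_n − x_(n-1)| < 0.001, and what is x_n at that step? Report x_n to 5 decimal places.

n = 5, x_n = 1.92627

F(1.27) = -6.4116170, F(2.17) = 3.5583130
x_2 = 2.1700000 − 3.5583130·(0.9000000)/(9.9699300) = 1.8487859;  |Δ| = 0.3212141
F(1.8487859) = -0.9832603
x_3 = 1.8487859 − (-0.9832603)·(-0.3212141)/(-4.5415733) = 1.9183295;  |Δ| = 0.0695435
F(1.9183295) = -0.1039117
x_4 = 1.9183295 − (-0.1039117)·(0.0695435)/(0.8793486) = 1.9265474;  |Δ| = 0.0082179
F(1.9265474) = 0.0036384
x_5 = 1.9265474 − 0.0036384·(0.0082179)/(0.1075502) = 1.9262693;  |Δ| = 0.0002780
|x_5 − x_4| = 0.0002780 < 0.001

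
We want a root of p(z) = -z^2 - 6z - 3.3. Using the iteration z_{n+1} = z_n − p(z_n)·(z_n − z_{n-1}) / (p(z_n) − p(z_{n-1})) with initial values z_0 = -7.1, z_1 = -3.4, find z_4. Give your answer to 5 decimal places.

-5.26983

p(-7.1) = -11.1100000, p(-3.4) = 5.5400000
z_2 = -3.4000000 − 5.5400000·(-3.4000000 − (-7.1000000)) / (5.5400000 − (-11.1100000)) = -3.4000000 − (20.4980000)/(16.6500000) = -4.6311111
p(-4.6311111) = 3.0394765
z_3 = -4.6311111 − 3.0394765·(-4.6311111 − (-3.4000000)) / (3.0394765 − 5.5400000) = -4.6311111 − (-3.7419333)/(-2.5005235) = -6.1275711
p(-6.1275711) = -4.0817011
z_4 = -6.1275711 − (-4.0817011)·(-6.1275711 − (-4.6311111)) / (-4.0817011 − 3.0394765) = -6.1275711 − (6.1081024)/(-7.1211776) = -5.2698334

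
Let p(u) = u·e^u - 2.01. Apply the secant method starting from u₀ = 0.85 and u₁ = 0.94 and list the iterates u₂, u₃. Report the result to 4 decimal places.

0.8546, 0.8549

p(0.85) = -0.021300, p(0.94) = 0.396383
u₂ = 0.940000 − 0.396383·(0.940000 − 0.850000) / (0.396383 − (-0.021300)) = 0.940000 − (0.035674)/(0.417683) = 0.854590
p(0.854590) = -0.001364
u₃ = 0.854590 − (-0.001364)·(0.854590 − 0.940000) / (-0.001364 − 0.396383) = 0.854590 − (0.000117)/(-0.397747) = 0.854883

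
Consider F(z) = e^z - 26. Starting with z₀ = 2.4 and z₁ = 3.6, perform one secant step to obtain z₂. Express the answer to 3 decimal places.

F(2.4) = -14.97682, F(3.6) = 10.59823
z₂ = 3.60000 − 10.59823·(3.60000 − 2.40000) / (10.59823 − (-14.97682)) = 3.60000 − (12.71788)/(25.57506) = 3.10272

3.103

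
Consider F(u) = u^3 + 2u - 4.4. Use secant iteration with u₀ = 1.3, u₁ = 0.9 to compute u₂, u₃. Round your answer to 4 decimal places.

F(1.3) = 0.397000, F(0.9) = -1.871000
u₂ = 0.900000 − (-1.871000)·(0.900000 − 1.300000) / (-1.871000 − 0.397000) = 0.900000 − (0.748400)/(-2.268000) = 1.229982
F(1.229982) = -0.079248
u₃ = 1.229982 − (-0.079248)·(1.229982 − 0.900000) / (-0.079248 − (-1.871000)) = 1.229982 − (-0.026151)/(1.791752) = 1.244577

1.2300, 1.2446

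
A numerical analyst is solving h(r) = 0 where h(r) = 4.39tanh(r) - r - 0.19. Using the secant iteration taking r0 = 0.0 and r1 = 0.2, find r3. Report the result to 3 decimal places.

0.056

h(0.0) = -0.19000, h(0.2) = 0.47648
r2 = 0.20000 − 0.47648·(0.20000 − 0.00000) / (0.47648 − (-0.19000)) = 0.20000 − (0.09530)/(0.66648) = 0.05702
h(0.05702) = 0.00301
r3 = 0.05702 − 0.00301·(0.05702 − 0.20000) / (0.00301 − 0.47648) = 0.05702 − (-0.00043)/(-0.47346) = 0.05611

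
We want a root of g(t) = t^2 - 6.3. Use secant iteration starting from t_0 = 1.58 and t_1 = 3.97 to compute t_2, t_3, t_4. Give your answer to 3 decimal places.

2.265, 2.453, 2.513

g(1.58) = -3.80360, g(3.97) = 9.46090
t_2 = 3.97000 − 9.46090·(3.97000 − 1.58000) / (9.46090 − (-3.80360)) = 3.97000 − (22.61155)/(13.26450) = 2.26533
g(2.26533) = -1.16826
t_3 = 2.26533 − (-1.16826)·(2.26533 − 3.97000) / (-1.16826 − 9.46090) = 2.26533 − (1.99150)/(-10.62916) = 2.45270
g(2.45270) = -0.28429
t_4 = 2.45270 − (-0.28429)·(2.45270 − 2.26533) / (-0.28429 − (-1.16826)) = 2.45270 − (-0.05326)/(0.88398) = 2.51295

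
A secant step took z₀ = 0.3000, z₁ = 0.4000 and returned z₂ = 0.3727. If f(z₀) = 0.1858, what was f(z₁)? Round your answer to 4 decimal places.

The secant line through (0.3000, 0.1858) and (0.4000, f(z₁)) crosses zero at z₂ = 0.3727.
So (0.3000, 0.1858), (0.4000, f(z₁)), (0.3727, 0) are collinear:
f(z₁) = 0.1858 · (0.4000 − 0.3727) / (0.3000 − 0.3727) = 0.1858 · (0.027300)/(-0.072700) = -0.069771

-0.0698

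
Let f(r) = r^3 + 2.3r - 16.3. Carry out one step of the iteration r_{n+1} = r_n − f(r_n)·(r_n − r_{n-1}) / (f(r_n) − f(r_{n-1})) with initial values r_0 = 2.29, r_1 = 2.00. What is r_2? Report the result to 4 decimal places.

f(2.29) = 0.975989, f(2.00) = -3.700000
r_2 = 2.000000 − (-3.700000)·(2.000000 − 2.290000) / (-3.700000 − 0.975989) = 2.000000 − (1.073000)/(-4.675989) = 2.229470

2.2295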